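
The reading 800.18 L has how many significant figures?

5

800.18: zeros between nonzero digits are significant.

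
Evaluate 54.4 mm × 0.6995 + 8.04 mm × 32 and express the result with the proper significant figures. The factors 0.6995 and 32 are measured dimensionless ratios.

54.4 × 0.6995 = 38.0528 → 38.1 mm (3 s.f., last digit at the 10^-1 place).
8.04 × 32 = 257.28 → 2.6 × 10^2 mm (2 s.f., last digit at the 10^1 place).
Sum: 295.3328 mm; keep the coarser place, 10^1.
Result: 3.0 × 10^2 mm.

3.0 × 10^2 mm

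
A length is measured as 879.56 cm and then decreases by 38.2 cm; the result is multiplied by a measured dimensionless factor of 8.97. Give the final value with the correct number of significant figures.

7.55 × 10^3 cm

879.56 cm − 38.2 cm = 841.36 cm; the difference is limited to 1 decimal place (4 s.f.).
Carrying full precision, 841.36 × 8.97 = 7546.9992 cm; 8.97 has 3 s.f., so the result keeps min(4, 3) = 3 s.f.
Rounded to 3 significant figures: 7.55 × 10^3 cm.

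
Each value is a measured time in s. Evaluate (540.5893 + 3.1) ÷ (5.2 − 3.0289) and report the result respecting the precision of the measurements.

2.5 × 10^2

540.5893 + 3.1 = 543.6893, limited to 1 d.p. → 4 s.f.; 5.2 − 3.0289 = 2.1711, limited to 1 d.p. → 2 s.f.
Carrying full precision, 543.6893 ÷ 2.1711 = 250.421122933…; keep min(4, 2) = 2 s.f.
Rounded to 2 significant figures: 2.5 × 10^2.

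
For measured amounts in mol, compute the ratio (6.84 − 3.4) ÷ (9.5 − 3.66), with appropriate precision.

6.84 − 3.4 = 3.44, limited to 1 d.p. → 2 s.f.; 9.5 − 3.66 = 5.84, limited to 1 d.p. → 2 s.f.
Carrying full precision, 3.44 ÷ 5.84 = 0.58904109589…; keep min(2, 2) = 2 s.f.
Rounded to 2 significant figures: 0.59.

0.59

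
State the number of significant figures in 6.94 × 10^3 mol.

6.94 × 10^3: in scientific notation every digit of the coefficient is significant.

3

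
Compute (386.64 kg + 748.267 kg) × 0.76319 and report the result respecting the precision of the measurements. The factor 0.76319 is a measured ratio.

386.64 kg + 748.267 kg = 1134.907 kg; the sum is limited to 2 decimal places (6 s.f.).
Carrying full precision, 1134.907 × 0.76319 = 866.14967333 kg; 0.76319 has 5 s.f., so the result keeps min(6, 5) = 5 s.f.
Rounded to 5 significant figures: 8.6615 × 10^2 kg.

8.6615 × 10^2 kg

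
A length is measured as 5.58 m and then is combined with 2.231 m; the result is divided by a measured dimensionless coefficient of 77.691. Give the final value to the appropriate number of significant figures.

5.58 m + 2.231 m = 7.811 m; the sum is limited to 2 decimal places (3 s.f.).
Carrying full precision, 7.811 ÷ 77.691 = 0.100539316008… m; 77.691 has 5 s.f., so the result keeps min(3, 5) = 3 s.f.
Rounded to 3 significant figures: 0.101 m.

0.101 m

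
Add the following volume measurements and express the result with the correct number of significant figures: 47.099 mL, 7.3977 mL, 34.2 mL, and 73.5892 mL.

47.099 mL + 7.3977 mL + 34.2 mL + 73.5892 mL = 162.2859 mL.
Addition/subtraction keeps the fewest decimal places: 47.099 → 3 decimal places, 7.3977 → 4 decimal places, 34.2 → 1 decimal place, 73.5892 → 4 decimal places; limit is 1.
Rounded to 1 decimal place: 162.3 mL.

162.3 mL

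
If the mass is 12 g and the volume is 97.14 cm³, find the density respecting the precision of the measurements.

density = 12 g ÷ 97.14 cm³ = 0.12353304509… g/cm³.
12 has 2 significant figures; 97.14 has 4.
Division/multiplication keeps the fewest: 2 significant figures.
Rounded: 0.12 g/cm³.

0.12 g/cm³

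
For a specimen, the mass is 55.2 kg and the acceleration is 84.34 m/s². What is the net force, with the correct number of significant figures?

net force = 55.2 kg × 84.34 m/s² = 4655.568 N.
55.2 has 3 significant figures; 84.34 has 4.
Division/multiplication keeps the fewest: 3 significant figures.
Rounded: 4.66 × 10³ N.

4.66 × 10³ N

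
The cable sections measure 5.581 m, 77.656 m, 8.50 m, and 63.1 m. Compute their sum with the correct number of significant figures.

154.8 m

5.581 m + 77.656 m + 8.50 m + 63.1 m = 154.837 m.
Addition/subtraction keeps the fewest decimal places: 5.581 → 3 decimal places, 77.656 → 3 decimal places, 8.50 → 2 decimal places, 63.1 → 1 decimal place; limit is 1.
Rounded to 1 decimal place: 154.8 m.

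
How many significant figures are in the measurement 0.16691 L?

5

0.16691: leading zeros are not significant.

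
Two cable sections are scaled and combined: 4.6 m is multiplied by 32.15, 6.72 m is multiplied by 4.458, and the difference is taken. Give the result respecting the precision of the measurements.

4.6 × 32.15 = 147.89 → 1.5 × 10^2 m (2 s.f., last digit at the 10^1 place).
6.72 × 4.458 = 29.95776 → 30.0 m (3 s.f., last digit at the 10^-1 place).
Difference: 117.93224 m; keep the coarser place, 10^1.
Result: 1.2 × 10^2 m.

1.2 × 10^2 m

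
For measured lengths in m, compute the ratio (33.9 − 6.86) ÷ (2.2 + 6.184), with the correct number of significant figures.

3.2

33.9 − 6.86 = 27.04, limited to 1 d.p. → 3 s.f.; 2.2 + 6.184 = 8.384, limited to 1 d.p. → 2 s.f.
Carrying full precision, 27.04 ÷ 8.384 = 3.22519083969…; keep min(3, 2) = 2 s.f.
Rounded to 2 significant figures: 3.2.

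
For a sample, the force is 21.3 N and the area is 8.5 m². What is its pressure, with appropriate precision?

2.5 Pa

pressure = 21.3 N ÷ 8.5 m² = 2.50588235294… Pa.
21.3 has 3 significant figures; 8.5 has 2.
Division/multiplication keeps the fewest: 2 significant figures.
Rounded: 2.5 Pa.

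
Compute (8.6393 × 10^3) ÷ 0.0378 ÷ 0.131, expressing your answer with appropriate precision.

1.74 × 10^6

(8.6393 × 10^3) ÷ 0.0378 ÷ 0.131 = 1744678.70269…
Multiplication/division keeps the fewest significant figures: 8.6393 × 10^3 → 5 s.f., 0.0378 → 3 s.f., 0.131 → 3 s.f.; limit is 3.
Rounded to 3 significant figures: 1.74 × 10^6.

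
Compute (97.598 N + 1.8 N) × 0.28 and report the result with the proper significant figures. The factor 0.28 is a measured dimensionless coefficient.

28 N

97.598 N + 1.8 N = 99.398 N; the sum is limited to 1 decimal place (3 s.f.).
Carrying full precision, 99.398 × 0.28 = 27.83144 N; 0.28 has 2 s.f., so the result keeps min(3, 2) = 2 s.f.
Rounded to 2 significant figures: 28 N.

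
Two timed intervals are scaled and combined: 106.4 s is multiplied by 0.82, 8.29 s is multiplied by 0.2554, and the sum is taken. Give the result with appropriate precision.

89 s

106.4 × 0.82 = 87.248 → 87 s (2 s.f., last digit at the 10^0 place).
8.29 × 0.2554 = 2.117266 → 2.12 s (3 s.f., last digit at the 10^-2 place).
Sum: 89.365266 s; keep the coarser place, 10^0.
Result: 89 s.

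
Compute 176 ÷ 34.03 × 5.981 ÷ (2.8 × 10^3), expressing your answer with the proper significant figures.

0.011

176 ÷ 34.03 × 5.981 ÷ (2.8 × 10^3) = 0.0110475630746…
Multiplication/division keeps the fewest significant figures: 176 → 3 s.f., 34.03 → 4 s.f., 5.981 → 4 s.f., 2.8 × 10^3 → 2 s.f.; limit is 2.
Rounded to 2 significant figures: 0.011.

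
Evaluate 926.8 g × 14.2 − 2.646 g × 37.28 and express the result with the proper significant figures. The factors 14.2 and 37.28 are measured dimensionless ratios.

926.8 × 14.2 = 13160.56 → 1.32 × 10^4 g (3 s.f., last digit at the 10^2 place).
2.646 × 37.28 = 98.64288 → 98.64 g (4 s.f., last digit at the 10^-2 place).
Difference: 13061.91712 g; keep the coarser place, 10^2.
Result: 1.31 × 10^4 g.

1.31 × 10^4 g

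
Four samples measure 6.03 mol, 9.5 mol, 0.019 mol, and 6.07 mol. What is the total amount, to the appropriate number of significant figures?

6.03 mol + 9.5 mol + 0.019 mol + 6.07 mol = 21.619 mol.
Addition/subtraction keeps the fewest decimal places: 6.03 → 2 decimal places, 9.5 → 1 decimal place, 0.019 → 3 decimal places, 6.07 → 2 decimal places; limit is 1.
Rounded to 1 decimal place: 21.6 mol.

21.6 mol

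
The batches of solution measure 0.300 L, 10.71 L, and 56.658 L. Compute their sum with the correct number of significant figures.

67.67 L

0.300 L + 10.71 L + 56.658 L = 67.668 L.
Addition/subtraction keeps the fewest decimal places: 0.300 → 3 decimal places, 10.71 → 2 decimal places, 56.658 → 3 decimal places; limit is 2.
Rounded to 2 decimal places: 67.67 L.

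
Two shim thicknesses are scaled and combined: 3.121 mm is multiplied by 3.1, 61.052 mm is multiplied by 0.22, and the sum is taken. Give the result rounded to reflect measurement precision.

3.121 × 3.1 = 9.6751 → 9.7 mm (2 s.f., last digit at the 10^-1 place).
61.052 × 0.22 = 13.43144 → 13 mm (2 s.f., last digit at the 10^0 place).
Sum: 23.10654 mm; keep the coarser place, 10^0.
Result: 23 mm.

23 mm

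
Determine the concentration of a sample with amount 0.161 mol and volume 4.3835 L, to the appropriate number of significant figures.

concentration = 0.161 mol ÷ 4.3835 L = 0.0367286414965… mol/L.
0.161 has 3 significant figures; 4.3835 has 5.
Division/multiplication keeps the fewest: 3 significant figures.
Rounded: 0.0367 mol/L.

0.0367 mol/L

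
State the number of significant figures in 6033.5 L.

6033.5: zeros between nonzero digits are significant.

5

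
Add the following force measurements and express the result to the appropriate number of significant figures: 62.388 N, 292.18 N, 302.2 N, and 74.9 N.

731.7 N

62.388 N + 292.18 N + 302.2 N + 74.9 N = 731.668 N.
Addition/subtraction keeps the fewest decimal places: 62.388 → 3 decimal places, 292.18 → 2 decimal places, 302.2 → 1 decimal place, 74.9 → 1 decimal place; limit is 1.
Rounded to 1 decimal place: 731.7 N.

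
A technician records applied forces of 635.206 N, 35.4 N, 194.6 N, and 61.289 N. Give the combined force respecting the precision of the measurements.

635.206 N + 35.4 N + 194.6 N + 61.289 N = 926.495 N.
Addition/subtraction keeps the fewest decimal places: 635.206 → 3 decimal places, 35.4 → 1 decimal place, 194.6 → 1 decimal place, 61.289 → 3 decimal places; limit is 1.
Rounded to 1 decimal place: 926.5 N.

926.5 N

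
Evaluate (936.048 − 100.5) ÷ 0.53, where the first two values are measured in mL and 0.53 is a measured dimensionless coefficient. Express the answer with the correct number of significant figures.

1.6 × 10³ mL

936.048 mL − 100.5 mL = 835.548 mL; the difference is limited to 1 decimal place (4 s.f.).
Carrying full precision, 835.548 ÷ 0.53 = 1576.50566038… mL; 0.53 has 2 s.f., so the result keeps min(4, 2) = 2 s.f.
Rounded to 2 significant figures: 1.6 × 10³ mL.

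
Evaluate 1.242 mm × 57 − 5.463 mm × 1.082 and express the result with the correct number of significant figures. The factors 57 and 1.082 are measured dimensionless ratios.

1.242 × 57 = 70.794 → 71 mm (2 s.f., last digit at the 10^0 place).
5.463 × 1.082 = 5.910966 → 5.911 mm (4 s.f., last digit at the 10^-3 place).
Difference: 64.883034 mm; keep the coarser place, 10^0.
Result: 65 mm.

65 mm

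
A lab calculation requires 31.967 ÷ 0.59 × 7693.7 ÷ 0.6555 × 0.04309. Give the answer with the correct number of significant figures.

31.967 ÷ 0.59 × 7693.7 ÷ 0.6555 × 0.04309 = 27402.4197996…
Multiplication/division keeps the fewest significant figures: 31.967 → 5 s.f., 0.59 → 2 s.f., 7693.7 → 5 s.f., 0.6555 → 4 s.f., 0.04309 → 4 s.f.; limit is 2.
Rounded to 2 significant figures: 2.7 × 10⁴.

2.7 × 10⁴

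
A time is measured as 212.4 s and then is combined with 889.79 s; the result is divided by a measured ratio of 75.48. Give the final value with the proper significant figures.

14.60 s

212.4 s + 889.79 s = 1102.19 s; the sum is limited to 1 decimal place (5 s.f.).
Carrying full precision, 1102.19 ÷ 75.48 = 14.6024112348… s; 75.48 has 4 s.f., so the result keeps min(5, 4) = 4 s.f.
Rounded to 4 significant figures: 14.60 s.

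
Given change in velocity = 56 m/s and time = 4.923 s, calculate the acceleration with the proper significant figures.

11 m/s²

acceleration = 56 m/s ÷ 4.923 s = 11.3751777372… m/s².
56 has 2 significant figures; 4.923 has 4.
Division/multiplication keeps the fewest: 2 significant figures.
Rounded: 11 m/s².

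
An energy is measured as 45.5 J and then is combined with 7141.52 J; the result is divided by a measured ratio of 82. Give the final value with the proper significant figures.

88 J

45.5 J + 7141.52 J = 7187.02 J; the sum is limited to 1 decimal place (5 s.f.).
Carrying full precision, 7187.02 ÷ 82 = 87.6465853659… J; 82 has 2 s.f., so the result keeps min(5, 2) = 2 s.f.
Rounded to 2 significant figures: 88 J.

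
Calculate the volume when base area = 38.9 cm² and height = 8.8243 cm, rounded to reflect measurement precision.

3.43 × 10^2 cm³

volume = 38.9 cm² × 8.8243 cm = 343.26527 cm³.
38.9 has 3 significant figures; 8.8243 has 5.
Division/multiplication keeps the fewest: 3 significant figures.
Rounded: 3.43 × 10^2 cm³.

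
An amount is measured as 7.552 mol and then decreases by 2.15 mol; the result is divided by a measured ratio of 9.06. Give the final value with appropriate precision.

0.596 mol

7.552 mol − 2.15 mol = 5.402 mol; the difference is limited to 2 decimal places (3 s.f.).
Carrying full precision, 5.402 ÷ 9.06 = 0.596247240618… mol; 9.06 has 3 s.f., so the result keeps min(3, 3) = 3 s.f.
Rounded to 3 significant figures: 0.596 mol.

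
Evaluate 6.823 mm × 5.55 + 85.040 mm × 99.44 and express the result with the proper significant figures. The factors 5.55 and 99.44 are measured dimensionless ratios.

8494 mm

6.823 × 5.55 = 37.86765 → 37.9 mm (3 s.f., last digit at the 10^-1 place).
85.040 × 99.44 = 8456.3776 → 8456 mm (4 s.f., last digit at the 10^0 place).
Sum: 8494.24525 mm; keep the coarser place, 10^0.
Result: 8494 mm.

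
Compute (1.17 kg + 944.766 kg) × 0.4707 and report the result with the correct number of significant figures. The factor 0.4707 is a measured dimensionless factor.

445.3 kg

1.17 kg + 944.766 kg = 945.936 kg; the sum is limited to 2 decimal places (5 s.f.).
Carrying full precision, 945.936 × 0.4707 = 445.2520752 kg; 0.4707 has 4 s.f., so the result keeps min(5, 4) = 4 s.f.
Rounded to 4 significant figures: 445.3 kg.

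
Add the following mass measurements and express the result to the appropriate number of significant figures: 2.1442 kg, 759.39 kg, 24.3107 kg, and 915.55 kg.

2.1442 kg + 759.39 kg + 24.3107 kg + 915.55 kg = 1701.3949 kg.
Addition/subtraction keeps the fewest decimal places: 2.1442 → 4 decimal places, 759.39 → 2 decimal places, 24.3107 → 4 decimal places, 915.55 → 2 decimal places; limit is 2.
Rounded to 2 decimal places: 1701.39 kg.

1701.39 kg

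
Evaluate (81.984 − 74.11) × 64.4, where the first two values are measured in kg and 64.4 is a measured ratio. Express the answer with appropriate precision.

81.984 kg − 74.11 kg = 7.874 kg; the difference is limited to 2 decimal places (3 s.f.).
Carrying full precision, 7.874 × 64.4 = 507.0856 kg; 64.4 has 3 s.f., so the result keeps min(3, 3) = 3 s.f.
Rounded to 3 significant figures: 507 kg.

507 kg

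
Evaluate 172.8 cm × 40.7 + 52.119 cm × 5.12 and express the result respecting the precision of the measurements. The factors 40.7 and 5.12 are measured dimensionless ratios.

7.30 × 10^3 cm

172.8 × 40.7 = 7032.96 → 7.03 × 10^3 cm (3 s.f., last digit at the 10^1 place).
52.119 × 5.12 = 266.84928 → 2.67 × 10^2 cm (3 s.f., last digit at the 10^0 place).
Sum: 7299.80928 cm; keep the coarser place, 10^1.
Result: 7.30 × 10^3 cm.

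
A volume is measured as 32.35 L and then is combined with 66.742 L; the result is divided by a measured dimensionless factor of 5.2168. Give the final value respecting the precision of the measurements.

18.99 L

32.35 L + 66.742 L = 99.092 L; the sum is limited to 2 decimal places (4 s.f.).
Carrying full precision, 99.092 ÷ 5.2168 = 18.9947860758… L; 5.2168 has 5 s.f., so the result keeps min(4, 5) = 4 s.f.
Rounded to 4 significant figures: 18.99 L.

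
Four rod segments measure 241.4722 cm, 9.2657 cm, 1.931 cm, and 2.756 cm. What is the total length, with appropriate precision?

255.425 cm

241.4722 cm + 9.2657 cm + 1.931 cm + 2.756 cm = 255.4249 cm.
Addition/subtraction keeps the fewest decimal places: 241.4722 → 4 decimal places, 9.2657 → 4 decimal places, 1.931 → 3 decimal places, 2.756 → 3 decimal places; limit is 3.
Rounded to 3 decimal places: 255.425 cm.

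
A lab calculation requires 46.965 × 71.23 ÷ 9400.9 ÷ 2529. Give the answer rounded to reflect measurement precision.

1.407 × 10⁻⁴

46.965 × 71.23 ÷ 9400.9 ÷ 2529 = 0.000140708070819…
Multiplication/division keeps the fewest significant figures: 46.965 → 5 s.f., 71.23 → 4 s.f., 9400.9 → 5 s.f., 2529 → 4 s.f.; limit is 4.
Rounded to 4 significant figures: 1.407 × 10⁻⁴.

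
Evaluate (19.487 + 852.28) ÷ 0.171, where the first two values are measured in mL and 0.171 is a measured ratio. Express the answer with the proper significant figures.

5.10 × 10^3 mL

19.487 mL + 852.28 mL = 871.767 mL; the sum is limited to 2 decimal places (5 s.f.).
Carrying full precision, 871.767 ÷ 0.171 = 5098.05263158… mL; 0.171 has 3 s.f., so the result keeps min(5, 3) = 3 s.f.
Rounded to 3 significant figures: 5.10 × 10^3 mL.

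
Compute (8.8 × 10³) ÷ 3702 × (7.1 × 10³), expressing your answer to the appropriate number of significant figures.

1.7 × 10⁴

(8.8 × 10³) ÷ 3702 × (7.1 × 10³) = 16877.3635873…
Multiplication/division keeps the fewest significant figures: 8.8 × 10³ → 2 s.f., 3702 → 4 s.f., 7.1 × 10³ → 2 s.f.; limit is 2.
Rounded to 2 significant figures: 1.7 × 10⁴.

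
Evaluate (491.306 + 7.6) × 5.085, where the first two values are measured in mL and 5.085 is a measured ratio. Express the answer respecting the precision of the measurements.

491.306 mL + 7.6 mL = 498.906 mL; the sum is limited to 1 decimal place (4 s.f.).
Carrying full precision, 498.906 × 5.085 = 2536.93701 mL; 5.085 has 4 s.f., so the result keeps min(4, 4) = 4 s.f.
Rounded to 4 significant figures: 2537 mL.

2537 mL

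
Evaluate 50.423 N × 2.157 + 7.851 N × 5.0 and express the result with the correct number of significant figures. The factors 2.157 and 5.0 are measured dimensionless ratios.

148 N

50.423 × 2.157 = 108.762411 → 1.088 × 10² N (4 s.f., last digit at the 10^-1 place).
7.851 × 5.0 = 39.255 → 39 N (2 s.f., last digit at the 10^0 place).
Sum: 148.017411 N; keep the coarser place, 10^0.
Result: 148 N.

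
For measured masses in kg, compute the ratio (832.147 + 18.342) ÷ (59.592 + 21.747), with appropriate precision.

832.147 + 18.342 = 850.489, limited to 3 d.p. → 6 s.f.; 59.592 + 21.747 = 81.339, limited to 3 d.p. → 5 s.f.
Carrying full precision, 850.489 ÷ 81.339 = 10.4561034682…; keep min(6, 5) = 5 s.f.
Rounded to 5 significant figures: 10.456.

10.456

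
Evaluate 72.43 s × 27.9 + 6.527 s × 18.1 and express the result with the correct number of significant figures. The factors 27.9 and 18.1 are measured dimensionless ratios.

72.43 × 27.9 = 2020.797 → 2.02 × 10³ s (3 s.f., last digit at the 10^1 place).
6.527 × 18.1 = 118.1387 → 1.18 × 10² s (3 s.f., last digit at the 10^0 place).
Sum: 2138.9357 s; keep the coarser place, 10^1.
Result: 2.14 × 10³ s.

2.14 × 10³ s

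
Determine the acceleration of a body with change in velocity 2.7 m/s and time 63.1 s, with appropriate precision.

acceleration = 2.7 m/s ÷ 63.1 s = 0.0427892234548… m/s².
2.7 has 2 significant figures; 63.1 has 3.
Division/multiplication keeps the fewest: 2 significant figures.
Rounded: 0.043 m/s².

0.043 m/s²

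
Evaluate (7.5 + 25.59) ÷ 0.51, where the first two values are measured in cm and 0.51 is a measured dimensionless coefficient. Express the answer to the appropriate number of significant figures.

65 cm

7.5 cm + 25.59 cm = 33.09 cm; the sum is limited to 1 decimal place (3 s.f.).
Carrying full precision, 33.09 ÷ 0.51 = 64.8823529412… cm; 0.51 has 2 s.f., so the result keeps min(3, 2) = 2 s.f.
Rounded to 2 significant figures: 65 cm.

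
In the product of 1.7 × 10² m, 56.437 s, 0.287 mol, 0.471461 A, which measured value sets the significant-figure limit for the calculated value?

1.7 × 10² m → 2 s.f.; 56.437 s → 5 s.f.; 0.287 mol → 3 s.f.; 0.471461 A → 6 s.f.
The fewest is 2 significant figures, from 1.7 × 10² m.

1.7 × 10² m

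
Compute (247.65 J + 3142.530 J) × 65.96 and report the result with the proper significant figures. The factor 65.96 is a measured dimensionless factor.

2.236 × 10^5 J

247.65 J + 3142.530 J = 3390.180 J; the sum is limited to 2 decimal places (6 s.f.).
Carrying full precision, 3390.180 × 65.96 = 223616.2728 J; 65.96 has 4 s.f., so the result keeps min(6, 4) = 4 s.f.
Rounded to 4 significant figures: 2.236 × 10^5 J.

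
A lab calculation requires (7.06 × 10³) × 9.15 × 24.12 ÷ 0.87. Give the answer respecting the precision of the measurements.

1.8 × 10⁶

(7.06 × 10³) × 9.15 × 24.12 ÷ 0.87 = 1790951.58621…
Multiplication/division keeps the fewest significant figures: 7.06 × 10³ → 3 s.f., 9.15 → 3 s.f., 24.12 → 4 s.f., 0.87 → 2 s.f.; limit is 2.
Rounded to 2 significant figures: 1.8 × 10⁶.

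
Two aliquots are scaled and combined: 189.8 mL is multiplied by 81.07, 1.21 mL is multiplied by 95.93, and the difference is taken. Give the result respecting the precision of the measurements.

1.527 × 10⁴ mL

189.8 × 81.07 = 15387.086 → 1.539 × 10⁴ mL (4 s.f., last digit at the 10^1 place).
1.21 × 95.93 = 116.0753 → 116 mL (3 s.f., last digit at the 10^0 place).
Difference: 15271.0107 mL; keep the coarser place, 10^1.
Result: 1.527 × 10⁴ mL.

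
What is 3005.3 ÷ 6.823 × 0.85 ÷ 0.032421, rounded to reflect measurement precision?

3005.3 ÷ 6.823 × 0.85 ÷ 0.032421 = 11547.9522546…
Multiplication/division keeps the fewest significant figures: 3005.3 → 5 s.f., 6.823 → 4 s.f., 0.85 → 2 s.f., 0.032421 → 5 s.f.; limit is 2.
Rounded to 2 significant figures: 1.2 × 10^4.

1.2 × 10^4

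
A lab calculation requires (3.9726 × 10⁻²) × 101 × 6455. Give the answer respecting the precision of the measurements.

(3.9726 × 10⁻²) × 101 × 6455 = 25899.56433
Multiplication/division keeps the fewest significant figures: 3.9726 × 10⁻² → 5 s.f., 101 → 3 s.f., 6455 → 4 s.f.; limit is 3.
Rounded to 3 significant figures: 2.59 × 10⁴.

2.59 × 10⁴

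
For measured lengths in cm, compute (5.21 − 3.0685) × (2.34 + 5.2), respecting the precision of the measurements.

5.21 − 3.0685 = 2.1415, limited to 2 d.p. → 3 s.f.; 2.34 + 5.2 = 7.54, limited to 1 d.p. → 2 s.f.
Carrying full precision, 2.1415 × 7.54 = 16.14691; keep min(3, 2) = 2 s.f.
Rounded to 2 significant figures: 16 cm².

16 cm²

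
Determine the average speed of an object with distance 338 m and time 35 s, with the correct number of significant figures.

average speed = 338 m ÷ 35 s = 9.65714285714… m/s.
338 has 3 significant figures; 35 has 2.
Division/multiplication keeps the fewest: 2 significant figures.
Rounded: 9.7 m/s.

9.7 m/s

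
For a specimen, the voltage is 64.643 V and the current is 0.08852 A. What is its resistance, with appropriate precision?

resistance = 64.643 V ÷ 0.08852 A = 730.26434704… Ω.
64.643 has 5 significant figures; 0.08852 has 4.
Division/multiplication keeps the fewest: 4 significant figures.
Rounded: 730.3 Ω.

730.3 Ω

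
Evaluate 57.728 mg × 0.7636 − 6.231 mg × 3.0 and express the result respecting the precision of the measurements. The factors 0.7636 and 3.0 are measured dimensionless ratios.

25 mg

57.728 × 0.7636 = 44.0811008 → 44.08 mg (4 s.f., last digit at the 10^-2 place).
6.231 × 3.0 = 18.693 → 19 mg (2 s.f., last digit at the 10^0 place).
Difference: 25.3881008 mg; keep the coarser place, 10^0.
Result: 25 mg.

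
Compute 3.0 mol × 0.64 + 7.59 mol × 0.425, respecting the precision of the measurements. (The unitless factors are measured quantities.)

5.1 mol

3.0 × 0.64 = 1.92 → 1.9 mol (2 s.f., last digit at the 10^-1 place).
7.59 × 0.425 = 3.22575 → 3.23 mol (3 s.f., last digit at the 10^-2 place).
Sum: 5.14575 mol; keep the coarser place, 10^-1.
Result: 5.1 mol.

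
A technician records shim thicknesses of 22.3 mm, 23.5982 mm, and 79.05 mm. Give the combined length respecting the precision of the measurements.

22.3 mm + 23.5982 mm + 79.05 mm = 124.9482 mm.
Addition/subtraction keeps the fewest decimal places: 22.3 → 1 decimal place, 23.5982 → 4 decimal places, 79.05 → 2 decimal places; limit is 1.
Rounded to 1 decimal place: 124.9 mm.

124.9 mm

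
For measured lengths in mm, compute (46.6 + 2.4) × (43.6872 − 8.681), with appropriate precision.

46.6 + 2.4 = 49.0, limited to 1 d.p. → 3 s.f.; 43.6872 − 8.681 = 35.0062, limited to 3 d.p. → 5 s.f.
Carrying full precision, 49.0 × 35.0062 = 1715.3038; keep min(3, 5) = 3 s.f.
Rounded to 3 significant figures: 1.72 × 10^3 mm².

1.72 × 10^3 mm²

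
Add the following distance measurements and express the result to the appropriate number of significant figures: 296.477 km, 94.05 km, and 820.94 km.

1211.47 km

296.477 km + 94.05 km + 820.94 km = 1211.467 km.
Addition/subtraction keeps the fewest decimal places: 296.477 → 3 decimal places, 94.05 → 2 decimal places, 820.94 → 2 decimal places; limit is 2.
Rounded to 2 decimal places: 1211.47 km.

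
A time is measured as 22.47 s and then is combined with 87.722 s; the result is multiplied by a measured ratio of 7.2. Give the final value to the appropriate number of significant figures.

22.47 s + 87.722 s = 110.192 s; the sum is limited to 2 decimal places (5 s.f.).
Carrying full precision, 110.192 × 7.2 = 793.3824 s; 7.2 has 2 s.f., so the result keeps min(5, 2) = 2 s.f.
Rounded to 2 significant figures: 7.9 × 10² s.

7.9 × 10² s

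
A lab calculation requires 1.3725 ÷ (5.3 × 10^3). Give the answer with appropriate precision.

2.6 × 10^-4

1.3725 ÷ (5.3 × 10^3) = 0.000258962264151…
Multiplication/division keeps the fewest significant figures: 1.3725 → 5 s.f., 5.3 × 10^3 → 2 s.f.; limit is 2.
Rounded to 2 significant figures: 2.6 × 10^-4.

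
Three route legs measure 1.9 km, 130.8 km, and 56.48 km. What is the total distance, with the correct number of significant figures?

1.9 km + 130.8 km + 56.48 km = 189.18 km.
Addition/subtraction keeps the fewest decimal places: 1.9 → 1 decimal place, 130.8 → 1 decimal place, 56.48 → 2 decimal places; limit is 1.
Rounded to 1 decimal place: 189.2 km.

189.2 km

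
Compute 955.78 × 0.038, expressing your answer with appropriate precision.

955.78 × 0.038 = 36.31964
Multiplication/division keeps the fewest significant figures: 955.78 → 5 s.f., 0.038 → 2 s.f.; limit is 2.
Rounded to 2 significant figures: 36.

36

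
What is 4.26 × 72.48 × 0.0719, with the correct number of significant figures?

22.2

4.26 × 72.48 × 0.0719 = 22.20018912
Multiplication/division keeps the fewest significant figures: 4.26 → 3 s.f., 72.48 → 4 s.f., 0.0719 → 3 s.f.; limit is 3.
Rounded to 3 significant figures: 22.2.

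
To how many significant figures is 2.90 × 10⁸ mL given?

3

2.90 × 10⁸: in scientific notation every digit of the coefficient is significant.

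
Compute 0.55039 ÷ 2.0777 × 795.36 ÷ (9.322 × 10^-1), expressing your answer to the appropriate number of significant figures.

226.0

0.55039 ÷ 2.0777 × 795.36 ÷ (9.322 × 10^-1) = 226.017643224…
Multiplication/division keeps the fewest significant figures: 0.55039 → 5 s.f., 2.0777 → 5 s.f., 795.36 → 5 s.f., 9.322 × 10^-1 → 4 s.f.; limit is 4.
Rounded to 4 significant figures: 226.0.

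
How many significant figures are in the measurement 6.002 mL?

4

6.002: zeros between nonzero digits are significant.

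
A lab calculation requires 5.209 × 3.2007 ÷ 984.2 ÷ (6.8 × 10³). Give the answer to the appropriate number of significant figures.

2.5 × 10⁻⁶

5.209 × 3.2007 ÷ 984.2 ÷ (6.8 × 10³) = 0.00000249119115854…
Multiplication/division keeps the fewest significant figures: 5.209 → 4 s.f., 3.2007 → 5 s.f., 984.2 → 4 s.f., 6.8 × 10³ → 2 s.f.; limit is 2.
Rounded to 2 significant figures: 2.5 × 10⁻⁶.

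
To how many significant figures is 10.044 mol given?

5

10.044: zeros between nonzero digits are significant.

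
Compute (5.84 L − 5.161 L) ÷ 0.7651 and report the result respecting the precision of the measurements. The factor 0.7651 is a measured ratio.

5.84 L − 5.161 L = 0.679 L; the difference is limited to 2 decimal places (2 s.f.).
Carrying full precision, 0.679 ÷ 0.7651 = 0.887465690759… L; 0.7651 has 4 s.f., so the result keeps min(2, 4) = 2 s.f.
Rounded to 2 significant figures: 0.89 L.

0.89 L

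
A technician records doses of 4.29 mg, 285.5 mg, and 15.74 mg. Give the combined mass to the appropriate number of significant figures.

305.5 mg

4.29 mg + 285.5 mg + 15.74 mg = 305.53 mg.
Addition/subtraction keeps the fewest decimal places: 4.29 → 2 decimal places, 285.5 → 1 decimal place, 15.74 → 2 decimal places; limit is 1.
Rounded to 1 decimal place: 305.5 mg.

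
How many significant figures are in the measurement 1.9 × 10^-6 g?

1.9 × 10^-6: in scientific notation every digit of the coefficient is significant.

2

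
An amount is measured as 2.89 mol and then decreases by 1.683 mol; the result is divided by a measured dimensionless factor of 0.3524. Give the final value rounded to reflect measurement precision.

2.89 mol − 1.683 mol = 1.207 mol; the difference is limited to 2 decimal places (3 s.f.).
Carrying full precision, 1.207 ÷ 0.3524 = 3.42508513053… mol; 0.3524 has 4 s.f., so the result keeps min(3, 4) = 3 s.f.
Rounded to 3 significant figures: 3.43 mol.

3.43 mol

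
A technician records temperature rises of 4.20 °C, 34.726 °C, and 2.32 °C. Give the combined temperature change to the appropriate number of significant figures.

41.25 °C

4.20 °C + 34.726 °C + 2.32 °C = 41.246 °C.
Addition/subtraction keeps the fewest decimal places: 4.20 → 2 decimal places, 34.726 → 3 decimal places, 2.32 → 2 decimal places; limit is 2.
Rounded to 2 decimal places: 41.25 °C.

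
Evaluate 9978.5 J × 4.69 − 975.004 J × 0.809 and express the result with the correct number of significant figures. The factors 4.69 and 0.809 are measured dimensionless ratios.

4.60 × 10^4 J

9978.5 × 4.69 = 46799.165 → 4.68 × 10^4 J (3 s.f., last digit at the 10^2 place).
975.004 × 0.809 = 788.778236 → 789 J (3 s.f., last digit at the 10^0 place).
Difference: 46010.386764 J; keep the coarser place, 10^2.
Result: 4.60 × 10^4 J.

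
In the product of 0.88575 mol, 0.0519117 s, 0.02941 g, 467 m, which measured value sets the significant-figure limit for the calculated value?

467 m

0.88575 mol → 5 s.f.; 0.0519117 s → 6 s.f.; 0.02941 g → 4 s.f.; 467 m → 3 s.f.
The fewest is 3 significant figures, from 467 m.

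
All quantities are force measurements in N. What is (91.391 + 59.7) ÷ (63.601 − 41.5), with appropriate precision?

6.84

91.391 + 59.7 = 151.091, limited to 1 d.p. → 4 s.f.; 63.601 − 41.5 = 22.101, limited to 1 d.p. → 3 s.f.
Carrying full precision, 151.091 ÷ 22.101 = 6.83638749378…; keep min(4, 3) = 3 s.f.
Rounded to 3 significant figures: 6.84.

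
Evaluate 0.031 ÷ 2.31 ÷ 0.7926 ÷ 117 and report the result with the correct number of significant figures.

1.4 × 10⁻⁴

0.031 ÷ 2.31 ÷ 0.7926 ÷ 117 = 0.000144713745521…
Multiplication/division keeps the fewest significant figures: 0.031 → 2 s.f., 2.31 → 3 s.f., 0.7926 → 4 s.f., 117 → 3 s.f.; limit is 2.
Rounded to 2 significant figures: 1.4 × 10⁻⁴.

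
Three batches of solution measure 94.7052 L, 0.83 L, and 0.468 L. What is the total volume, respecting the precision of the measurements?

96.00 L

94.7052 L + 0.83 L + 0.468 L = 96.0032 L.
Addition/subtraction keeps the fewest decimal places: 94.7052 → 4 decimal places, 0.83 → 2 decimal places, 0.468 → 3 decimal places; limit is 2.
Rounded to 2 decimal places: 96.00 L.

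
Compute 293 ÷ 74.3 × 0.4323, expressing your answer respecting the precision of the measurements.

1.70

293 ÷ 74.3 × 0.4323 = 1.70476312248…
Multiplication/division keeps the fewest significant figures: 293 → 3 s.f., 74.3 → 3 s.f., 0.4323 → 4 s.f.; limit is 3.
Rounded to 3 significant figures: 1.70.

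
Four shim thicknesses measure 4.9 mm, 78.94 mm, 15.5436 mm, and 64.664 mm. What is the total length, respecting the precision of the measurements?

164.0 mm

4.9 mm + 78.94 mm + 15.5436 mm + 64.664 mm = 164.0476 mm.
Addition/subtraction keeps the fewest decimal places: 4.9 → 1 decimal place, 78.94 → 2 decimal places, 15.5436 → 4 decimal places, 64.664 → 3 decimal places; limit is 1.
Rounded to 1 decimal place: 164.0 mm.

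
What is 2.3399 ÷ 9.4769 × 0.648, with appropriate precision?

0.160

2.3399 ÷ 9.4769 × 0.648 = 0.159994850637…
Multiplication/division keeps the fewest significant figures: 2.3399 → 5 s.f., 9.4769 → 5 s.f., 0.648 → 3 s.f.; limit is 3.
Rounded to 3 significant figures: 0.160.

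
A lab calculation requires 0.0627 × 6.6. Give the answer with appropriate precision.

0.0627 × 6.6 = 0.41382
Multiplication/division keeps the fewest significant figures: 0.0627 → 3 s.f., 6.6 → 2 s.f.; limit is 2.
Rounded to 2 significant figures: 0.41.

0.41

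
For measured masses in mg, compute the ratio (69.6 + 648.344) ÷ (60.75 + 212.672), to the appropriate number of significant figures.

69.6 + 648.344 = 717.944, limited to 1 d.p. → 4 s.f.; 60.75 + 212.672 = 273.422, limited to 2 d.p. → 5 s.f.
Carrying full precision, 717.944 ÷ 273.422 = 2.62577261522…; keep min(4, 5) = 4 s.f.
Rounded to 4 significant figures: 2.626.

2.626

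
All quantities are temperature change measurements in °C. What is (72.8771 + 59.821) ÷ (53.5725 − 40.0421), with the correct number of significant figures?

72.8771 + 59.821 = 132.6981, limited to 3 d.p. → 6 s.f.; 53.5725 − 40.0421 = 13.5304, limited to 4 d.p. → 6 s.f.
Carrying full precision, 132.6981 ÷ 13.5304 = 9.80740406788…; keep min(6, 6) = 6 s.f.
Rounded to 6 significant figures: 9.80740.

9.80740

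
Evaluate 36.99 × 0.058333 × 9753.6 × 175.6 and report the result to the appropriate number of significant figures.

3.696 × 10⁶

36.99 × 0.058333 × 9753.6 × 175.6 = 3695626.70025…
Multiplication/division keeps the fewest significant figures: 36.99 → 4 s.f., 0.058333 → 5 s.f., 9753.6 → 5 s.f., 175.6 → 4 s.f.; limit is 4.
Rounded to 4 significant figures: 3.696 × 10⁶.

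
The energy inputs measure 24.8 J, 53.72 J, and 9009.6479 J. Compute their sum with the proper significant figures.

9088.2 J

24.8 J + 53.72 J + 9009.6479 J = 9088.1679 J.
Addition/subtraction keeps the fewest decimal places: 24.8 → 1 decimal place, 53.72 → 2 decimal places, 9009.6479 → 4 decimal places; limit is 1.
Rounded to 1 decimal place: 9088.2 J.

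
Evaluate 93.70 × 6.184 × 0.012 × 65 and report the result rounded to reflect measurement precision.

93.70 × 6.184 × 0.012 × 65 = 451.963824
Multiplication/division keeps the fewest significant figures: 93.70 → 4 s.f., 6.184 → 4 s.f., 0.012 → 2 s.f., 65 → 2 s.f.; limit is 2.
Rounded to 2 significant figures: 4.5 × 10^2.

4.5 × 10^2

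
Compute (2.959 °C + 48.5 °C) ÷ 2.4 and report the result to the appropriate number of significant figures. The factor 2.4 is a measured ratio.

2.959 °C + 48.5 °C = 51.459 °C; the sum is limited to 1 decimal place (3 s.f.).
Carrying full precision, 51.459 ÷ 2.4 = 21.44125 °C; 2.4 has 2 s.f., so the result keeps min(3, 2) = 2 s.f.
Rounded to 2 significant figures: 21 °C.

21 °C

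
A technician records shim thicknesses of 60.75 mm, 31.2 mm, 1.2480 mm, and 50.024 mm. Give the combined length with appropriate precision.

60.75 mm + 31.2 mm + 1.2480 mm + 50.024 mm = 143.2220 mm.
Addition/subtraction keeps the fewest decimal places: 60.75 → 2 decimal places, 31.2 → 1 decimal place, 1.2480 → 4 decimal places, 50.024 → 3 decimal places; limit is 1.
Rounded to 1 decimal place: 143.2 mm.

143.2 mm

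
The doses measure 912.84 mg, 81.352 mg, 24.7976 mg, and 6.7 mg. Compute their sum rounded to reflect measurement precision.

1025.7 mg

912.84 mg + 81.352 mg + 24.7976 mg + 6.7 mg = 1025.6896 mg.
Addition/subtraction keeps the fewest decimal places: 912.84 → 2 decimal places, 81.352 → 3 decimal places, 24.7976 → 4 decimal places, 6.7 → 1 decimal place; limit is 1.
Rounded to 1 decimal place: 1025.7 mg.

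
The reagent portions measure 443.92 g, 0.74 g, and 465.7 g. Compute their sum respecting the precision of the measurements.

910.4 g

443.92 g + 0.74 g + 465.7 g = 910.36 g.
Addition/subtraction keeps the fewest decimal places: 443.92 → 2 decimal places, 0.74 → 2 decimal places, 465.7 → 1 decimal place; limit is 1.
Rounded to 1 decimal place: 910.4 g.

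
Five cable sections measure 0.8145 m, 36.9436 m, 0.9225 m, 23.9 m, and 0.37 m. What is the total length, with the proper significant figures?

0.8145 m + 36.9436 m + 0.9225 m + 23.9 m + 0.37 m = 62.9506 m.
Addition/subtraction keeps the fewest decimal places: 0.8145 → 4 decimal places, 36.9436 → 4 decimal places, 0.9225 → 4 decimal places, 23.9 → 1 decimal place, 0.37 → 2 decimal places; limit is 1.
Rounded to 1 decimal place: 63.0 m.

63.0 m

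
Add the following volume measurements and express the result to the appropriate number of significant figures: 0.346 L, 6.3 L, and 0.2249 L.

0.346 L + 6.3 L + 0.2249 L = 6.8709 L.
Addition/subtraction keeps the fewest decimal places: 0.346 → 3 decimal places, 6.3 → 1 decimal place, 0.2249 → 4 decimal places; limit is 1.
Rounded to 1 decimal place: 6.9 L.

6.9 L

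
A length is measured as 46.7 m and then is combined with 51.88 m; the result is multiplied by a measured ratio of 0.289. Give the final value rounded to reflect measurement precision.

28.5 m

46.7 m + 51.88 m = 98.58 m; the sum is limited to 1 decimal place (3 s.f.).
Carrying full precision, 98.58 × 0.289 = 28.48962 m; 0.289 has 3 s.f., so the result keeps min(3, 3) = 3 s.f.
Rounded to 3 significant figures: 28.5 m.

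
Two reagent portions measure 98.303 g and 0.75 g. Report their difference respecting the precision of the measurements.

98.303 g − 0.75 g = 97.553 g.
Addition/subtraction keeps the fewest decimal places: 98.303 → 3 decimal places, 0.75 → 2 decimal places; limit is 2.
Rounded to 2 decimal places: 97.55 g.

97.55 g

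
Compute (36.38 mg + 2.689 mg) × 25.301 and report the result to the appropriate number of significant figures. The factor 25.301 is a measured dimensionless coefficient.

36.38 mg + 2.689 mg = 39.069 mg; the sum is limited to 2 decimal places (4 s.f.).
Carrying full precision, 39.069 × 25.301 = 988.484769 mg; 25.301 has 5 s.f., so the result keeps min(4, 5) = 4 s.f.
Rounded to 4 significant figures: 9.885 × 10^2 mg.

9.885 × 10^2 mg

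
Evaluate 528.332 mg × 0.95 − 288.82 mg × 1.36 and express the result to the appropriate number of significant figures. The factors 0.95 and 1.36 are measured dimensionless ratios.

1.1 × 10^2 mg

528.332 × 0.95 = 501.9154 → 5.0 × 10^2 mg (2 s.f., last digit at the 10^1 place).
288.82 × 1.36 = 392.7952 → 393 mg (3 s.f., last digit at the 10^0 place).
Difference: 109.1202 mg; keep the coarser place, 10^1.
Result: 1.1 × 10^2 mg.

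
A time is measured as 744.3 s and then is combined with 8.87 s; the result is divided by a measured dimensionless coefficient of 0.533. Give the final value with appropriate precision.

1.41 × 10^3 s

744.3 s + 8.87 s = 753.17 s; the sum is limited to 1 decimal place (4 s.f.).
Carrying full precision, 753.17 ÷ 0.533 = 1413.07692308… s; 0.533 has 3 s.f., so the result keeps min(4, 3) = 3 s.f.
Rounded to 3 significant figures: 1.41 × 10^3 s.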